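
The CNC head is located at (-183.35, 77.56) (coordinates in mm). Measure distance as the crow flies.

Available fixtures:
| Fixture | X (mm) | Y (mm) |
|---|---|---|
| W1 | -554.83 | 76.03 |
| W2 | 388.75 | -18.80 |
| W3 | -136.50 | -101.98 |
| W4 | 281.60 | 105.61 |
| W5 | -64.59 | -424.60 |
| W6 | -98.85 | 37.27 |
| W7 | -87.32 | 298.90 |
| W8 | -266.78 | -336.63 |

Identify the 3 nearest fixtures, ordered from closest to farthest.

Distances from (-183.35, 77.56):
W1: √((-371.48)² + (-1.53)²) = √(137997.3904 + 2.3409) = 371.48 mm
W2: √((572.10)² + (-96.36)²) = √(327298.4100 + 9285.2496) = 580.16 mm
W3: √((46.85)² + (-179.54)²) = √(2194.9225 + 32234.6116) = 185.55 mm
W4: √((464.95)² + (28.05)²) = √(216178.5025 + 786.8025) = 465.80 mm
W5: √((118.76)² + (-502.16)²) = √(14103.9376 + 252164.6656) = 516.01 mm
W6: √((84.50)² + (-40.29)²) = √(7140.2500 + 1623.2841) = 93.61 mm
W7: √((96.03)² + (221.34)²) = √(9221.7609 + 48991.3956) = 241.27 mm
W8: √((-83.43)² + (-414.19)²) = √(6960.5649 + 171553.3561) = 422.51 mm
Sorted: W6 (93.61 mm) < W3 (185.55 mm) < W7 (241.27 mm) < W1 (371.48 mm) < W8 (422.51 mm) < …

W6, W3, W7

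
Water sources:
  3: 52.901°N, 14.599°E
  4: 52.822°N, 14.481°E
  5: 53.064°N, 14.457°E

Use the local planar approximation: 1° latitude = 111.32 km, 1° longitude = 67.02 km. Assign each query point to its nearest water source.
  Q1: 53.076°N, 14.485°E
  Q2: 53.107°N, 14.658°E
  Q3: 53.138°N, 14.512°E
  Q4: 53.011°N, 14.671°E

Q1 at 53.076°N, 14.485°E:
  3: 20.926 km
  4: 28.277 km
  5: 2.303 km
  → nearest: 5 (2.303 km)
Q2 at 53.107°N, 14.658°E:
  3: 23.270 km
  4: 33.871 km
  5: 14.296 km
  → nearest: 5 (14.296 km)
Q3 at 53.138°N, 14.512°E:
  3: 27.019 km
  4: 35.238 km
  5: 9.025 km
  → nearest: 5 (9.025 km)
Q4 at 53.011°N, 14.671°E:
  3: 13.162 km
  4: 24.593 km
  5: 15.508 km
  → nearest: 3 (13.162 km)

Q1→5; Q2→5; Q3→5; Q4→3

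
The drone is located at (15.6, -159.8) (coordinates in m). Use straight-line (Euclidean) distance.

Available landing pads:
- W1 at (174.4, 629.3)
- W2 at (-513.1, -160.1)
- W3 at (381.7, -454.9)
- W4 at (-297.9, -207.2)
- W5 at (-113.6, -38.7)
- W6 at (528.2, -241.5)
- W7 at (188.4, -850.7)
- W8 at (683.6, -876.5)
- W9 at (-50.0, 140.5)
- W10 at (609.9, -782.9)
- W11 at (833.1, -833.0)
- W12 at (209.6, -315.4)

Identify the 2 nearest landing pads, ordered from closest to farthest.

W5, W12

Distances from (15.6, -159.8):
W1: √((158.8)² + (789.1)²) = √(25217.440 + 622678.810) = 804.9 m
W2: √((-528.7)² + (-0.3)²) = √(279523.690 + 0.090) = 528.7 m
W3: √((366.1)² + (-295.1)²) = √(134029.210 + 87084.010) = 470.2 m
W4: √((-313.5)² + (-47.4)²) = √(98282.250 + 2246.760) = 317.1 m
W5: √((-129.2)² + (121.1)²) = √(16692.640 + 14665.210) = 177.1 m
W6: √((512.6)² + (-81.7)²) = √(262758.760 + 6674.890) = 519.1 m
W7: √((172.8)² + (-690.9)²) = √(29859.840 + 477342.810) = 712.2 m
W8: √((668.0)² + (-716.7)²) = √(446224.000 + 513658.890) = 979.7 m
W9: √((-65.6)² + (300.3)²) = √(4303.360 + 90180.090) = 307.4 m
W10: √((594.3)² + (-623.1)²) = √(353192.490 + 388253.610) = 861.1 m
W11: √((817.5)² + (-673.2)²) = √(668306.250 + 453198.240) = 1059.0 m
W12: √((194.0)² + (-155.6)²) = √(37636.000 + 24211.360) = 248.7 m
Sorted: W5 (177.1 m) < W12 (248.7 m) < W9 (307.4 m) < W4 (317.1 m) < …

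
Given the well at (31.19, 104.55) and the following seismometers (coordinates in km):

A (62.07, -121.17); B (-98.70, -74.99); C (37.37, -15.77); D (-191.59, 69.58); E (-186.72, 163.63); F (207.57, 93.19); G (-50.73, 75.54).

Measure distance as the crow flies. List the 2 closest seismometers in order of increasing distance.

G, C

Distances from (31.19, 104.55):
A: √((30.88)² + (-225.72)²) = √(953.5744 + 50949.5184) = 227.82 km
B: √((-129.89)² + (-179.54)²) = √(16871.4121 + 32234.6116) = 221.60 km
C: √((6.18)² + (-120.32)²) = √(38.1924 + 14476.9024) = 120.48 km
D: √((-222.78)² + (-34.97)²) = √(49630.9284 + 1222.9009) = 225.51 km
E: √((-217.91)² + (59.08)²) = √(47484.7681 + 3490.4464) = 225.78 km
F: √((176.38)² + (-11.36)²) = √(31109.9044 + 129.0496) = 176.75 km
G: √((-81.92)² + (-29.01)²) = √(6710.8864 + 841.5801) = 86.90 km
Sorted: G (86.90 km) < C (120.48 km) < F (176.75 km) < B (221.60 km) < …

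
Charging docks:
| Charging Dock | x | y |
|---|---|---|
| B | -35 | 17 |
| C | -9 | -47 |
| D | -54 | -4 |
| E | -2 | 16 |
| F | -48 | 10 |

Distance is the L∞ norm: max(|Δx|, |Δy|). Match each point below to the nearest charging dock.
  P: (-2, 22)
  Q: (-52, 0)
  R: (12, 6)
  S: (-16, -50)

P at (-2, 22):
  B: 33
  C: 69
  D: 52
  E: 6
  F: 46
  → nearest: E (6)
Q at (-52, 0):
  B: 17
  C: 47
  D: 4
  E: 50
  F: 10
  → nearest: D (4)
R at (12, 6):
  B: 47
  C: 53
  D: 66
  E: 14
  F: 60
  → nearest: E (14)
S at (-16, -50):
  B: 67
  C: 7
  D: 46
  E: 66
  F: 60
  → nearest: C (7)

P→E; Q→D; R→E; S→C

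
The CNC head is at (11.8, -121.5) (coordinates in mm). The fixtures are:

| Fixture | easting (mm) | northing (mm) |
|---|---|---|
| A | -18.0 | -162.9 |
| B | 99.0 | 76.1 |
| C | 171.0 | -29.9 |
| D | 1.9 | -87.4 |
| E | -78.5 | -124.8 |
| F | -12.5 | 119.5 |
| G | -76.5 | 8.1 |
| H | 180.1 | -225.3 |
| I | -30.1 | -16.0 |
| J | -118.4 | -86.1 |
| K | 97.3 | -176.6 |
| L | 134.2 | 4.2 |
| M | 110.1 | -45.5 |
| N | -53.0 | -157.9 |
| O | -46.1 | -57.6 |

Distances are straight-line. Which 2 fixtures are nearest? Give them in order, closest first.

Distances from (11.8, -121.5):
A: √((-29.8)² + (-41.4)²) = √(888.040 + 1713.960) = 51.0 mm
B: √((87.2)² + (197.6)²) = √(7603.840 + 39045.760) = 216.0 mm
C: √((159.2)² + (91.6)²) = √(25344.640 + 8390.560) = 183.7 mm
D: √((-9.9)² + (34.1)²) = √(98.010 + 1162.810) = 35.5 mm
E: √((-90.3)² + (-3.3)²) = √(8154.090 + 10.890) = 90.4 mm
F: √((-24.3)² + (241.0)²) = √(590.490 + 58081.000) = 242.2 mm
G: √((-88.3)² + (129.6)²) = √(7796.890 + 16796.160) = 156.8 mm
H: √((168.3)² + (-103.8)²) = √(28324.890 + 10774.440) = 197.7 mm
I: √((-41.9)² + (105.5)²) = √(1755.610 + 11130.250) = 113.5 mm
J: √((-130.2)² + (35.4)²) = √(16952.040 + 1253.160) = 134.9 mm
K: √((85.5)² + (-55.1)²) = √(7310.250 + 3036.010) = 101.7 mm
L: √((122.4)² + (125.7)²) = √(14981.760 + 15800.490) = 175.4 mm
M: √((98.3)² + (76.0)²) = √(9662.890 + 5776.000) = 124.3 mm
N: √((-64.8)² + (-36.4)²) = √(4199.040 + 1324.960) = 74.3 mm
O: √((-57.9)² + (63.9)²) = √(3352.410 + 4083.210) = 86.2 mm
Sorted: D (35.5 mm) < A (51.0 mm) < N (74.3 mm) < O (86.2 mm) < …

D, A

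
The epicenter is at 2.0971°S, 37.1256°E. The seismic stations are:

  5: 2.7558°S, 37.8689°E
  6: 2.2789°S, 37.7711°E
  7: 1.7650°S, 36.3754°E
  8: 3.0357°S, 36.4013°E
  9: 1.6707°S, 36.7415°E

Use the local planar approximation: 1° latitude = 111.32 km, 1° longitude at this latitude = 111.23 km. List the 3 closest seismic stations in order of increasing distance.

Distances from 2.0971°S, 37.1256°E:
5: √((-0.6587·111.32)² + (0.7433·111.23)²) = √(5376.773256 + 6835.529156) = 110.5093 km
6: √((-0.1818·111.32)² + (0.6455·111.23)²) = √(409.575673 + 5155.091375) = 74.5967 km
7: √((0.3321·111.32)² + (-0.7502·111.23)²) = √(1366.734466 + 6963.025635) = 91.2675 km
8: √((-0.9386·111.32)² + (-0.7243·111.23)²) = √(10917.105194 + 6490.540211) = 131.9380 km
9: √((0.4264·111.32)² + (-0.3841·111.23)²) = √(2253.101659 + 1825.292582) = 63.8623 km
Sorted: 9 (63.8623 km) < 6 (74.5967 km) < 7 (91.2675 km) < 5 (110.5093 km) < 8 (131.9380 km)

9, 6, 7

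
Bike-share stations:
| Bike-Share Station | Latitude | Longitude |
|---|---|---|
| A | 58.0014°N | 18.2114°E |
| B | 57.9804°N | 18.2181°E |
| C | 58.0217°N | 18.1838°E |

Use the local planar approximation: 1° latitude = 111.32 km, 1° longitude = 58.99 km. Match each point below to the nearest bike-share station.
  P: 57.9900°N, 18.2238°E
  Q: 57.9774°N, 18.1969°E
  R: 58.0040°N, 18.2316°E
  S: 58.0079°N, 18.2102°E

P at 57.9900°N, 18.2238°E:
  A: 1.4648 km
  B: 1.1203 km
  C: 4.2451 km
  → nearest: B (1.1203 km)
Q at 57.9774°N, 18.1969°E:
  A: 2.8053 km
  B: 1.2944 km
  C: 4.9917 km
  → nearest: B (1.2944 km)
R at 58.0040°N, 18.2316°E:
  A: 1.2262 km
  B: 2.7452 km
  C: 3.4399 km
  → nearest: A (1.2262 km)
S at 58.0079°N, 18.2102°E:
  A: 0.7270 km
  B: 3.0966 km
  C: 2.1875 km
  → nearest: A (0.7270 km)

P→B; Q→B; R→A; S→A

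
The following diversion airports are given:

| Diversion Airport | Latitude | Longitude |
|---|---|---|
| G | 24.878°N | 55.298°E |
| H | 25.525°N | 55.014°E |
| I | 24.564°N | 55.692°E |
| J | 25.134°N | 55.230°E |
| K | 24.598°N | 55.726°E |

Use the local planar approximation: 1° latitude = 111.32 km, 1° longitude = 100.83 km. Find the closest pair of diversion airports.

Pairwise distances:
I–K: 5.107 km
G–J: 29.311 km
H–J: 48.671 km
G–I: 52.916 km
G–K: 53.235 km
G–H: 77.508 km
J–K: 77.855 km
I–J: 78.716 km
H–K: 125.709 km
H–I: 126.956 km
Closest pair: I–K at 5.107 km.

I and K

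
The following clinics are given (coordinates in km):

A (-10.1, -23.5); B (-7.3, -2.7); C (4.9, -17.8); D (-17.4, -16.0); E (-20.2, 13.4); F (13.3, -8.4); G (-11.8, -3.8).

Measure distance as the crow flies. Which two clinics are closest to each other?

Pairwise distances:
A–B: √((2.8)² + (20.8)²) = √(7.8400 + 432.6400) = 20.99 km
A–C: √((15.0)² + (5.7)²) = √(225.0000 + 32.4900) = 16.05 km
A–D: √((-7.3)² + (7.5)²) = √(53.2900 + 56.2500) = 10.47 km
A–E: √((-10.1)² + (36.9)²) = √(102.0100 + 1361.6100) = 38.26 km
A–F: √((23.4)² + (15.1)²) = √(547.5600 + 228.0100) = 27.85 km
A–G: √((-1.7)² + (19.7)²) = √(2.8900 + 388.0900) = 19.77 km
B–C: √((12.2)² + (-15.1)²) = √(148.8400 + 228.0100) = 19.41 km
B–D: √((-10.1)² + (-13.3)²) = √(102.0100 + 176.8900) = 16.70 km
B–E: √((-12.9)² + (16.1)²) = √(166.4100 + 259.2100) = 20.63 km
B–F: √((20.6)² + (-5.7)²) = √(424.3600 + 32.4900) = 21.37 km
B–G: √((-4.5)² + (-1.1)²) = √(20.2500 + 1.2100) = 4.63 km
C–D: √((-22.3)² + (1.8)²) = √(497.2900 + 3.2400) = 22.37 km
C–E: √((-25.1)² + (31.2)²) = √(630.0100 + 973.4400) = 40.04 km
C–F: √((8.4)² + (9.4)²) = √(70.5600 + 88.3600) = 12.61 km
C–G: √((-16.7)² + (14.0)²) = √(278.8900 + 196.0000) = 21.79 km
D–E: √((-2.8)² + (29.4)²) = √(7.8400 + 864.3600) = 29.53 km
D–F: √((30.7)² + (7.6)²) = √(942.4900 + 57.7600) = 31.63 km
D–G: √((5.6)² + (12.2)²) = √(31.3600 + 148.8400) = 13.42 km
E–F: √((33.5)² + (-21.8)²) = √(1122.2500 + 475.2400) = 39.97 km
E–G: √((8.4)² + (-17.2)²) = √(70.5600 + 295.8400) = 19.14 km
F–G: √((-25.1)² + (4.6)²) = √(630.0100 + 21.1600) = 25.52 km
Closest pair: B–G at 4.63 km.

B and G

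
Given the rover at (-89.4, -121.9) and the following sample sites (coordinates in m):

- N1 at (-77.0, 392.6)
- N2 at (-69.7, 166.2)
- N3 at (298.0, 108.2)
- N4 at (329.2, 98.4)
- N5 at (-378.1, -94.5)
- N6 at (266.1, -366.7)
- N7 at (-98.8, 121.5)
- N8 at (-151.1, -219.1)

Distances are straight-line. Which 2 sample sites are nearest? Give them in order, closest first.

Distances from (-89.4, -121.9):
N1: 514.6 m
N2: 288.8 m
N3: 450.6 m
N4: 473.0 m
N5: 290.0 m
N6: 431.6 m
N7: 243.6 m
N8: 115.1 m
Sorted: N8 (115.1 m) < N7 (243.6 m) < N2 (288.8 m) < N5 (290.0 m) < …

N8, N7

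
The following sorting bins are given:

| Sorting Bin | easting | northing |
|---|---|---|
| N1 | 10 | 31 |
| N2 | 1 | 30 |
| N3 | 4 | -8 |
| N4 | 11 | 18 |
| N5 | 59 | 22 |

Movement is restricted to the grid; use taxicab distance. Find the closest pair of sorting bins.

Pairwise distances:
N1–N2: |-9| + |-1| = 9 + 1 = 10
N1–N4: |1| + |-13| = 1 + 13 = 14
N2–N4: |10| + |-12| = 10 + 12 = 22
N3–N4: |7| + |26| = 7 + 26 = 33
N2–N3: |3| + |-38| = 3 + 38 = 41
N1–N3: |-6| + |-39| = 6 + 39 = 45
N4–N5: |48| + |4| = 48 + 4 = 52
N1–N5: |49| + |-9| = 49 + 9 = 58
N2–N5: |58| + |-8| = 58 + 8 = 66
N3–N5: |55| + |30| = 55 + 30 = 85
Closest pair: N1–N2 at 10.

N1 and N2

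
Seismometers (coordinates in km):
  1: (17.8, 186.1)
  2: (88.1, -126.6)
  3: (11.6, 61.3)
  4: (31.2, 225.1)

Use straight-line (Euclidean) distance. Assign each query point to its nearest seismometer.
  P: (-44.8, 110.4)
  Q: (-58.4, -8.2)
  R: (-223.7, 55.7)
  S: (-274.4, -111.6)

P at (-44.8, 110.4):
  1: 98.2 km
  2: 271.7 km
  3: 74.8 km
  4: 137.6 km
  → nearest: 3 (74.8 km)
Q at (-58.4, -8.2):
  1: 208.7 km
  2: 188.4 km
  3: 98.6 km
  4: 249.9 km
  → nearest: 3 (98.6 km)
R at (-223.7, 55.7):
  1: 274.5 km
  2: 361.2 km
  3: 235.4 km
  4: 306.1 km
  → nearest: 3 (235.4 km)
S at (-274.4, -111.6):
  1: 417.1 km
  2: 362.8 km
  3: 334.2 km
  4: 454.7 km
  → nearest: 3 (334.2 km)

P→3; Q→3; R→3; S→3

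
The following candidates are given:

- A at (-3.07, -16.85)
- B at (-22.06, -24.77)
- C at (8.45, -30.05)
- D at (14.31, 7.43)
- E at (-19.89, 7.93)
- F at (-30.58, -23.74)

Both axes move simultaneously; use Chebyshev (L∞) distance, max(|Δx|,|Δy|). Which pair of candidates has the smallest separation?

Pairwise distances:
A–B: max(|-18.99|, |-7.92|) = 18.99
A–C: max(|11.52|, |-13.20|) = 13.20
A–D: max(|17.38|, |24.28|) = 24.28
A–E: max(|-16.82|, |24.78|) = 24.78
A–F: max(|-27.51|, |-6.89|) = 27.51
B–C: max(|30.51|, |-5.28|) = 30.51
B–D: max(|36.37|, |32.20|) = 36.37
B–E: max(|2.17|, |32.70|) = 32.70
B–F: max(|-8.52|, |1.03|) = 8.52
C–D: max(|5.86|, |37.48|) = 37.48
C–E: max(|-28.34|, |37.98|) = 37.98
C–F: max(|-39.03|, |6.31|) = 39.03
D–E: max(|-34.20|, |0.50|) = 34.20
D–F: max(|-44.89|, |-31.17|) = 44.89
E–F: max(|-10.69|, |-31.67|) = 31.67
Closest pair: B–F at 8.52.

B and F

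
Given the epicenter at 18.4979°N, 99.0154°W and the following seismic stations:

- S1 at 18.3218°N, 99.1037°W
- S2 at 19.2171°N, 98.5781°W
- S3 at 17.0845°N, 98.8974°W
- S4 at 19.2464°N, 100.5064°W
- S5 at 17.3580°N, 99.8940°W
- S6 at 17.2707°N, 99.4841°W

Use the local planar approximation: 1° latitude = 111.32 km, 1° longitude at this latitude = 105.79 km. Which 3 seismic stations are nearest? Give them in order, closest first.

S1, S2, S6

Distances from 18.4979°N, 99.0154°W:
S1: √((-0.1761·111.32)² + (-0.0883·105.79)²) = √(384.295330 + 87.259082) = 21.7153 km
S2: √((0.7192·111.32)² + (0.4373·105.79)²) = √(6409.818803 + 2140.169591) = 92.4661 km
S3: √((-1.4134·111.32)² + (0.1180·105.79)²) = √(24755.777420 + 155.830782) = 157.8341 km
S4: √((0.7485·111.32)² + (-1.4910·105.79)²) = √(6942.725662 + 24879.664588) = 178.3883 km
S5: √((-1.1399·111.32)² + (-0.8786·105.79)²) = √(16102.002978 + 8639.162283) = 157.2932 km
S6: √((-1.2272·111.32)² + (-0.4687·105.79)²) = √(18662.812315 + 2458.550545) = 145.3319 km
Sorted: S1 (21.7153 km) < S2 (92.4661 km) < S6 (145.3319 km) < S5 (157.2932 km) < S3 (157.8341 km) < …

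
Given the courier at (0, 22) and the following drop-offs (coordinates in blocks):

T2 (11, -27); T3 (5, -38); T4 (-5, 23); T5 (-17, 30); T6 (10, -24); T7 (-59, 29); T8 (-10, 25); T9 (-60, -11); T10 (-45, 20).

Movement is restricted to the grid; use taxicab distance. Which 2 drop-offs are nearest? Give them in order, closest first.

Distances from (0, 22):
T2: |11| + |-49| = 11 + 49 = 60 blocks
T3: |5| + |-60| = 5 + 60 = 65 blocks
T4: |-5| + |1| = 5 + 1 = 6 blocks
T5: |-17| + |8| = 17 + 8 = 25 blocks
T6: |10| + |-46| = 10 + 46 = 56 blocks
T7: |-59| + |7| = 59 + 7 = 66 blocks
T8: |-10| + |3| = 10 + 3 = 13 blocks
T9: |-60| + |-33| = 60 + 33 = 93 blocks
T10: |-45| + |-2| = 45 + 2 = 47 blocks
Sorted: T4 (6 blocks) < T8 (13 blocks) < T5 (25 blocks) < T10 (47 blocks) < …

T4, T8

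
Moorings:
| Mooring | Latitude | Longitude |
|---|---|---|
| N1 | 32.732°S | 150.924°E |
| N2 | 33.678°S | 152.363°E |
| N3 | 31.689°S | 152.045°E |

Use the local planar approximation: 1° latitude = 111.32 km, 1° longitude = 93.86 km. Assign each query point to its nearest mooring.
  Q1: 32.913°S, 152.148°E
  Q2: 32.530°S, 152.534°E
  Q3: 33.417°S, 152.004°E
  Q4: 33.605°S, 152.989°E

Q1→N2; Q2→N3; Q3→N2; Q4→N2

Q1 at 32.913°S, 152.148°E:
  N1: 116.638 km
  N2: 87.518 km
  N3: 136.598 km
  → nearest: N2 (87.518 km)
Q2 at 32.530°S, 152.534°E:
  N1: 152.779 km
  N2: 128.799 km
  N3: 104.266 km
  → nearest: N3 (104.266 km)
Q3 at 33.417°S, 152.004°E:
  N1: 126.848 km
  N2: 44.492 km
  N3: 192.399 km
  → nearest: N2 (44.492 km)
Q4 at 33.605°S, 152.989°E:
  N1: 216.820 km
  N2: 59.316 km
  N3: 230.961 km
  → nearest: N2 (59.316 km)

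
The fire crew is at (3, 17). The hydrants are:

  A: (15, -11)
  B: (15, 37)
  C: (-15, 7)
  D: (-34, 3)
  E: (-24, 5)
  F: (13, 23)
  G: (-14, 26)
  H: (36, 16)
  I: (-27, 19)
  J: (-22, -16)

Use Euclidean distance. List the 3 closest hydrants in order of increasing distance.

Distances from (3, 17):
A: 30.5
B: 23.3
C: 20.6
D: 39.6
E: 29.5
F: 11.7
G: 19.2
H: 33.0
I: 30.1
J: 41.4
Sorted: F (11.7) < G (19.2) < C (20.6) < B (23.3) < E (29.5) < …

F, G, C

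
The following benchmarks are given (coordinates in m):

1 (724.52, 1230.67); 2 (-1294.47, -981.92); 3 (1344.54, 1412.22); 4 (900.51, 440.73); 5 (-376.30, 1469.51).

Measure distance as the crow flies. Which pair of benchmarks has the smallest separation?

1 and 3

Pairwise distances:
1–3: 646.05 m
1–4: 809.31 m
3–4: 1068.16 m
1–5: 1126.43 m
4–5: 1639.70 m
3–5: 1721.79 m
2–4: 2615.70 m
2–5: 2617.74 m
1–2: 2995.31 m
2–3: 3563.18 m
Closest pair: 1–3 at 646.05 m.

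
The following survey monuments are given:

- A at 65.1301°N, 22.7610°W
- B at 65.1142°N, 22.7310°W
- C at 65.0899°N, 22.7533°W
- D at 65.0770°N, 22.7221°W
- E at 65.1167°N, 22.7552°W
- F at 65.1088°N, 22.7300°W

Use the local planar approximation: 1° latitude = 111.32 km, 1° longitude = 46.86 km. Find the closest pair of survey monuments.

Pairwise distances:
B–F: √((-0.0054·111.32)² + (0.0010·46.86)²) = √(0.361355 + 0.002196) = 0.6030 km
B–E: √((0.0025·111.32)² + (-0.0242·46.86)²) = √(0.077451 + 1.285983) = 1.1677 km
E–F: √((-0.0079·111.32)² + (0.0252·46.86)²) = √(0.773394 + 1.394459) = 1.4724 km
A–E: √((-0.0134·111.32)² + (0.0058·46.86)²) = √(2.225133 + 0.073869) = 1.5162 km
C–D: √((-0.0129·111.32)² + (0.0312·46.86)²) = √(2.062176 + 2.137538) = 2.0493 km
A–B: √((-0.0159·111.32)² + (0.0300·46.86)²) = √(3.132858 + 1.976274) = 2.2603 km
C–F: √((0.0189·111.32)² + (0.0233·46.86)²) = √(4.426597 + 1.192110) = 2.3704 km
A–F: √((-0.0213·111.32)² + (0.0310·46.86)²) = √(5.622191 + 2.110221) = 2.7807 km
B–C: √((-0.0243·111.32)² + (-0.0223·46.86)²) = √(7.317436 + 1.091979) = 2.8999 km
C–E: √((0.0268·111.32)² + (-0.0019·46.86)²) = √(8.900532 + 0.007927) = 2.9847 km
D–F: √((0.0318·111.32)² + (-0.0079·46.86)²) = √(12.531430 + 0.137044) = 3.5593 km
B–D: √((-0.0372·111.32)² + (0.0089·46.86)²) = √(17.148742 + 0.173934) = 4.1621 km
A–C: √((-0.0402·111.32)² + (0.0077·46.86)²) = √(20.026198 + 0.130193) = 4.4896 km
D–E: √((0.0397·111.32)² + (-0.0331·46.86)²) = √(19.531132 + 2.405806) = 4.6837 km
A–D: √((-0.0531·111.32)² + (0.0389·46.86)²) = √(34.941009 + 3.322797) = 6.1858 km
Closest pair: B–F at 0.6030 km.

B and F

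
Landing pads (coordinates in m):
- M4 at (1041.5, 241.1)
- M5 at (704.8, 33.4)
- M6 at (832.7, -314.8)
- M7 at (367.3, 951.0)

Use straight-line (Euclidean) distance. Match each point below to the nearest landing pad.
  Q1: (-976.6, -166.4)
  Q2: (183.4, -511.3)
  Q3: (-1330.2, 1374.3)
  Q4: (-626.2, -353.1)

Q1 at (-976.6, -166.4):
  M4: 2058.8 m
  M5: 1693.2 m
  M6: 1815.4 m
  M7: 1747.8 m
  → nearest: M5 (1693.2 m)
Q2 at (183.4, -511.3):
  M4: 1141.2 m
  M5: 754.0 m
  M6: 678.4 m
  M7: 1473.8 m
  → nearest: M6 (678.4 m)
Q3 at (-1330.2, 1374.3):
  M4: 2628.5 m
  M5: 2437.1 m
  M6: 2744.3 m
  M7: 1749.5 m
  → nearest: M7 (1749.5 m)
Q4 at (-626.2, -353.1):
  M4: 1770.4 m
  M5: 1386.0 m
  M6: 1459.4 m
  M7: 1639.4 m
  → nearest: M5 (1386.0 m)

Q1→M5; Q2→M6; Q3→M7; Q4→M5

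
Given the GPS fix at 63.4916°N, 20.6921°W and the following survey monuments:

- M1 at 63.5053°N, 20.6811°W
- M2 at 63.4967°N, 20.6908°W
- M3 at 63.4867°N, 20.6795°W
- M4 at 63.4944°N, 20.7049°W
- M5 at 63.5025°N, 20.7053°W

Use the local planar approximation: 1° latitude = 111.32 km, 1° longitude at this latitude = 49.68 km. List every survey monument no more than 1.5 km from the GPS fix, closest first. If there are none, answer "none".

M2, M4, M3, M5

Distances from 63.4916°N, 20.6921°W:
M1: 1.6200 km
M2: 0.5714 km
M3: 0.8303 km
M4: 0.7082 km
M5: 1.3793 km
Threshold 1.5 km: M2 (0.5714 km), M4 (0.7082 km), M3 (0.8303 km), M5 (1.3793 km) are within range.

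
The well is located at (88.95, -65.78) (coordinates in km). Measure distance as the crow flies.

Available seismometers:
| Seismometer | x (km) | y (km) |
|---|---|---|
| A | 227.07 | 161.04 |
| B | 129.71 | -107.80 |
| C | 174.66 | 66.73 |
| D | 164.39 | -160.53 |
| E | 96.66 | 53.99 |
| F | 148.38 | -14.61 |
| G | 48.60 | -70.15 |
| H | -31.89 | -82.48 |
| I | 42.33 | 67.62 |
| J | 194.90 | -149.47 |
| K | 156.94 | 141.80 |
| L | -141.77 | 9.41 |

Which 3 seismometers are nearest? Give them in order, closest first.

Distances from (88.95, -65.78):
A: √((138.12)² + (226.82)²) = √(19077.1344 + 51447.3124) = 265.56 km
B: √((40.76)² + (-42.02)²) = √(1661.3776 + 1765.6804) = 58.54 km
C: √((85.71)² + (132.51)²) = √(7346.2041 + 17558.9001) = 157.81 km
D: √((75.44)² + (-94.75)²) = √(5691.1936 + 8977.5625) = 121.11 km
E: √((7.71)² + (119.77)²) = √(59.4441 + 14344.8529) = 120.02 km
F: √((59.43)² + (51.17)²) = √(3531.9249 + 2618.3689) = 78.42 km
G: √((-40.35)² + (-4.37)²) = √(1628.1225 + 19.0969) = 40.59 km
H: √((-120.84)² + (-16.70)²) = √(14602.3056 + 278.8900) = 121.99 km
I: √((-46.62)² + (133.40)²) = √(2173.4244 + 17795.5600) = 141.31 km
J: √((105.95)² + (-83.69)²) = √(11225.4025 + 7004.0161) = 135.02 km
K: √((67.99)² + (207.58)²) = √(4622.6401 + 43089.4564) = 218.43 km
L: √((-230.72)² + (75.19)²) = √(53231.7184 + 5653.5361) = 242.66 km
Sorted: G (40.59 km) < B (58.54 km) < F (78.42 km) < E (120.02 km) < D (121.11 km) < …

G, B, F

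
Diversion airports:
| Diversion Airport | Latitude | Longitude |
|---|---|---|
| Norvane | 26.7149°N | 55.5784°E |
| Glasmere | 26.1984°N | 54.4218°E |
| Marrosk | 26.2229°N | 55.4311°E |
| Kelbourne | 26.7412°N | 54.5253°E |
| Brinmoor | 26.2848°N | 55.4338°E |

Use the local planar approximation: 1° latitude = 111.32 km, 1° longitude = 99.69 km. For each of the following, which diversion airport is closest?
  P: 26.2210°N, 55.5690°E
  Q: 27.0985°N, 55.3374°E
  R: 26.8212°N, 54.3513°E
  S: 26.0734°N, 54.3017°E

P→Marrosk; Q→Norvane; R→Kelbourne; S→Glasmere

P at 26.2210°N, 55.5690°E:
  Norvane: 54.9889 km
  Glasmere: 114.3920 km
  Marrosk: 13.7489 km
  Kelbourne: 119.0759 km
  Brinmoor: 15.2348 km
  → nearest: Marrosk (13.7489 km)
Q at 27.0985°N, 55.3374°E:
  Norvane: 48.9970 km
  Glasmere: 135.5404 km
  Marrosk: 97.9184 km
  Kelbourne: 90.2012 km
  Brinmoor: 91.0894 km
  → nearest: Norvane (48.9970 km)
R at 26.8212°N, 54.3513°E:
  Norvane: 122.9006 km
  Glasmere: 69.6854 km
  Marrosk: 126.5837 km
  Kelbourne: 19.4986 km
  Brinmoor: 123.3331 km
  → nearest: Kelbourne (19.4986 km)
S at 26.0734°N, 54.3017°E:
  Norvane: 145.9396 km
  Glasmere: 18.3569 km
  Marrosk: 113.8132 km
  Kelbourne: 77.6095 km
  Brinmoor: 115.2865 km
  → nearest: Glasmere (18.3569 km)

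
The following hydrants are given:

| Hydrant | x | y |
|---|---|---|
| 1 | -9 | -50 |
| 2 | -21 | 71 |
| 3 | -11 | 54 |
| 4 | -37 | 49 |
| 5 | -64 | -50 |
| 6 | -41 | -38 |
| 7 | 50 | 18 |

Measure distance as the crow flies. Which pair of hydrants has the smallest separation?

Pairwise distances:
1–2: 121.6
1–3: 104.0
1–4: 102.9
1–5: 55.0
1–6: 34.2
1–7: 90.0
2–3: 19.7
2–4: 27.2
2–5: 128.4
2–6: 110.8
2–7: 88.6
3–4: 26.5
3–5: 116.7
3–6: 96.8
3–7: 70.8
4–5: 102.6
4–6: 87.1
4–7: 92.4
5–6: 25.9
5–7: 132.7
6–7: 106.9
Closest pair: 2–3 at 19.7.

2 and 3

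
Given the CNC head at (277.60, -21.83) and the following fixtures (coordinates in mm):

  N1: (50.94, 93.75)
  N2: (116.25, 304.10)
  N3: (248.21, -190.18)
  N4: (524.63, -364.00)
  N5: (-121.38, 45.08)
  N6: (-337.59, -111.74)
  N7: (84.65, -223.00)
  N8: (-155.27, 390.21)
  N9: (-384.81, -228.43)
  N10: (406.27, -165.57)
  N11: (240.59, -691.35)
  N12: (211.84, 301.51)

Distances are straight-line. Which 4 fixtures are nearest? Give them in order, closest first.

N3, N10, N1, N7

Distances from (277.60, -21.83):
N1: √((-226.66)² + (115.58)²) = √(51374.7556 + 13358.7364) = 254.43 mm
N2: √((-161.35)² + (325.93)²) = √(26033.8225 + 106230.3649) = 363.68 mm
N3: √((-29.39)² + (-168.35)²) = √(863.7721 + 28341.7225) = 170.90 mm
N4: √((247.03)² + (-342.17)²) = √(61023.8209 + 117080.3089) = 422.02 mm
N5: √((-398.98)² + (66.91)²) = √(159185.0404 + 4476.9481) = 404.55 mm
N6: √((-615.19)² + (-89.91)²) = √(378458.7361 + 8083.8081) = 621.73 mm
N7: √((-192.95)² + (-201.17)²) = √(37229.7025 + 40469.3689) = 278.75 mm
N8: √((-432.87)² + (412.04)²) = √(187376.4369 + 169776.9616) = 597.62 mm
N9: √((-662.41)² + (-206.60)²) = √(438787.0081 + 42683.5600) = 693.88 mm
N10: √((128.67)² + (-143.74)²) = √(16555.9689 + 20661.1876) = 192.92 mm
N11: √((-37.01)² + (-669.52)²) = √(1369.7401 + 448257.0304) = 670.54 mm
N12: √((-65.76)² + (323.34)²) = √(4324.3776 + 104548.7556) = 329.96 mm
Sorted: N3 (170.90 mm) < N10 (192.92 mm) < N1 (254.43 mm) < N7 (278.75 mm) < N12 (329.96 mm) < N2 (363.68 mm) < …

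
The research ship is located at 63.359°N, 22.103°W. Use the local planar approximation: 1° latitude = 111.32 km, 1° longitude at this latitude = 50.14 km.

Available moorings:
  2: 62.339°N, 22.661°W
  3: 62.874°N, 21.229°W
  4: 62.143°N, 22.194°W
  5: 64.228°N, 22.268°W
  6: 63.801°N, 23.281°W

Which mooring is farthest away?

Distances from 63.359°N, 22.103°W:
2: 116.943 km
3: 69.537 km
4: 135.442 km
5: 97.090 km
6: 76.874 km
Maximum: 4 at 135.442 km.

4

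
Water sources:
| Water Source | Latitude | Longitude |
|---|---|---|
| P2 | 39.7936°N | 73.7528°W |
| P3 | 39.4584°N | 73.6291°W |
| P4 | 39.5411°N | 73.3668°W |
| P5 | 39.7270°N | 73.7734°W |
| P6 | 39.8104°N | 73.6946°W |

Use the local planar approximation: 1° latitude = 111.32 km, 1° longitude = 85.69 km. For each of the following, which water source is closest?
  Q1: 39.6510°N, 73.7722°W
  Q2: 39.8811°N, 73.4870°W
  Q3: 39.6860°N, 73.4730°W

Q1 at 39.6510°N, 73.7722°W:
  P2: 15.9610 km
  P3: 24.6991 km
  P4: 36.8300 km
  P5: 8.4609 km
  P6: 18.9494 km
  → nearest: P5 (8.4609 km)
Q2 at 39.8811°N, 73.4870°W:
  P2: 24.7718 km
  P3: 48.6049 km
  P4: 39.2253 km
  P5: 29.9427 km
  P6: 19.4525 km
  → nearest: P6 (19.4525 km)
Q3 at 39.6860°N, 73.4730°W:
  P2: 26.8016 km
  P3: 28.6506 km
  P4: 18.5203 km
  P5: 26.1428 km
  P6: 23.5022 km
  → nearest: P4 (18.5203 km)

Q1→P5; Q2→P6; Q3→P4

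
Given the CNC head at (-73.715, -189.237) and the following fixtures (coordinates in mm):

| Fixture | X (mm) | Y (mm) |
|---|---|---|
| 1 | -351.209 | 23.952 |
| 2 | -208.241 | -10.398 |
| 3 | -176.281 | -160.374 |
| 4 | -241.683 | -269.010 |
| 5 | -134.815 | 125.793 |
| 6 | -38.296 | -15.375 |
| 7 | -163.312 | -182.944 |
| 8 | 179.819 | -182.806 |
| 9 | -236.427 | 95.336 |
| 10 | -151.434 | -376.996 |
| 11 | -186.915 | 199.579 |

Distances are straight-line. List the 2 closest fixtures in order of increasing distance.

Distances from (-73.715, -189.237):
1: √((-277.494)² + (213.189)²) = √(77002.92004 + 45449.54972) = 349.932 mm
2: √((-134.526)² + (178.839)²) = √(18097.24468 + 31983.38792) = 223.787 mm
3: √((-102.566)² + (28.863)²) = √(10519.78436 + 833.07277) = 106.550 mm
4: √((-167.968)² + (-79.773)²) = √(28213.24902 + 6363.73153) = 185.949 mm
5: √((-61.100)² + (315.030)²) = √(3733.21000 + 99243.90090) = 320.900 mm
6: √((35.419)² + (173.862)²) = √(1254.50556 + 30227.99504) = 177.433 mm
7: √((-89.597)² + (6.293)²) = √(8027.62241 + 39.60185) = 89.818 mm
8: √((253.534)² + (6.431)²) = √(64279.48916 + 41.35776) = 253.616 mm
9: √((-162.712)² + (284.573)²) = √(26475.19494 + 80981.79233) = 327.806 mm
10: √((-77.719)² + (-187.759)²) = √(6040.24296 + 35253.44208) = 203.208 mm
11: √((-113.200)² + (388.816)²) = √(12814.24000 + 151177.88186) = 404.959 mm
Sorted: 7 (89.818 mm) < 3 (106.550 mm) < 6 (177.433 mm) < 4 (185.949 mm) < …

7, 3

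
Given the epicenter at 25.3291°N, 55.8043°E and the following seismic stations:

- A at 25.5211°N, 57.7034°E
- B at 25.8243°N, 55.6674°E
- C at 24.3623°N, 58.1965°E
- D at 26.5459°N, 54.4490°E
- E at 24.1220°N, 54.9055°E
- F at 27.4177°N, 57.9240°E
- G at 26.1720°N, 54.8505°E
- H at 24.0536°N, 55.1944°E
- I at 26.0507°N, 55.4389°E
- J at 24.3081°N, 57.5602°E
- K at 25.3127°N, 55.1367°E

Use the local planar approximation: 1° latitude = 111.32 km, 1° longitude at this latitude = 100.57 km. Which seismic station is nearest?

B

Distances from 25.3291°N, 55.8043°E:
A: √((0.1920·111.32)² + (1.8991·100.57)²) = √(456.823937 + 36478.130090) = 192.1847 km
B: √((0.4952·111.32)² + (-0.1369·100.57)²) = √(3038.838831 + 189.558733) = 56.8190 km
C: √((-0.9668·111.32)² + (2.3922·100.57)²) = √(11582.963260 + 57880.446455) = 263.5591 km
D: √((1.2168·111.32)² + (-1.3553·100.57)²) = √(18347.833796 + 18578.377231) = 192.1619 km
E: √((-1.2071·111.32)² + (-0.8988·100.57)²) = √(18056.471850 + 8170.770792) = 161.9483 km
F: √((2.0886·111.32)² + (2.1197·100.57)²) = √(54057.622689 + 45444.957320) = 315.4403 km
G: √((0.8429·111.32)² + (-0.9538·100.57)²) = √(8804.374413 + 9201.349699) = 134.1854 km
H: √((-1.2755·111.32)² + (-0.6099·100.57)²) = √(20160.779569 + 3762.306449) = 154.6709 km
I: √((0.7216·111.32)² + (-0.3654·100.57)²) = √(6452.669840 + 1350.435936) = 88.3352 km
J: √((-1.0210·111.32)² + (1.7559·100.57)²) = √(12918.077316 + 31184.332895) = 210.0057 km
K: √((-0.0164·111.32)² + (-0.6676·100.57)²) = √(3.332991 + 4507.851037) = 67.1653 km
Minimum: B at 56.8190 km.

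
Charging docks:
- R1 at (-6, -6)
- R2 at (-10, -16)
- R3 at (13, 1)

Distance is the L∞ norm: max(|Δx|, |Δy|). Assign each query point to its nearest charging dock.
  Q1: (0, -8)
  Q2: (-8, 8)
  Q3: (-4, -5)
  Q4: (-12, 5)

Q1 at (0, -8):
  R1: max(|-6|, |2|) = 6
  R2: max(|-10|, |-8|) = 10
  R3: max(|13|, |9|) = 13
  → nearest: R1 (6)
Q2 at (-8, 8):
  R1: max(|2|, |-14|) = 14
  R2: max(|-2|, |-24|) = 24
  R3: max(|21|, |-7|) = 21
  → nearest: R1 (14)
Q3 at (-4, -5):
  R1: max(|-2|, |-1|) = 2
  R2: max(|-6|, |-11|) = 11
  R3: max(|17|, |6|) = 17
  → nearest: R1 (2)
Q4 at (-12, 5):
  R1: max(|6|, |-11|) = 11
  R2: max(|2|, |-21|) = 21
  R3: max(|25|, |-4|) = 25
  → nearest: R1 (11)

Q1→R1; Q2→R1; Q3→R1; Q4→R1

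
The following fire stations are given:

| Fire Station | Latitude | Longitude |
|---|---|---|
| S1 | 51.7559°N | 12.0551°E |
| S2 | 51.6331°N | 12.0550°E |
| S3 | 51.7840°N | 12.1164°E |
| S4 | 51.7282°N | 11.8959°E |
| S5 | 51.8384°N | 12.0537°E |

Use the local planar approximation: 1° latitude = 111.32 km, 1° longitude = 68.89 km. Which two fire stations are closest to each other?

S1 and S3

Pairwise distances:
S1–S2: 13.6701 km
S1–S3: 5.2553 km
S1–S4: 11.3925 km
S1–S5: 9.1844 km
S2–S3: 17.3225 km
S2–S4: 15.2383 km
S2–S5: 22.8542 km
S3–S4: 16.4112 km
S3–S5: 7.4384 km
S4–S5: 16.3910 km
Closest pair: S1–S3 at 5.2553 km.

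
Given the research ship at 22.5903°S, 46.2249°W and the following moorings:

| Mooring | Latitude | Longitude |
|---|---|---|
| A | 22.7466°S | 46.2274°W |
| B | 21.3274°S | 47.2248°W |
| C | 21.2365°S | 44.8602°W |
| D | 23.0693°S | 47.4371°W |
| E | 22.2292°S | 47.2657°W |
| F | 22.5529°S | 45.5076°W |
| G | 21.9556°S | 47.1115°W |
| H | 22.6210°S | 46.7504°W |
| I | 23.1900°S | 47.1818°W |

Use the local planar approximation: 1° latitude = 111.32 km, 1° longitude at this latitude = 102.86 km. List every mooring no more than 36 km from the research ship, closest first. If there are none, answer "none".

A

Distances from 22.5903°S, 46.2249°W:
A: √((-0.1563·111.32)² + (-0.0025·102.86)²) = √(302.736197 + 0.066126) = 17.4012 km
B: √((1.2629·111.32)² + (-0.9999·102.86)²) = √(19764.431269 + 10578.063670) = 174.1910 km
C: √((1.3538·111.32)² + (1.3647·102.86)²) = √(22712.001848 + 19704.590920) = 205.9529 km
D: √((-0.4790·111.32)² + (-1.2122·102.86)²) = √(2843.265544 + 15546.821037) = 135.6101 km
E: √((0.3611·111.32)² + (-1.0408·102.86)²) = √(1615.851226 + 11461.134446) = 114.3546 km
F: √((0.0374·111.32)² + (0.7173·102.86)²) = √(17.333633 + 5443.706496) = 73.8989 km
G: √((0.6347·111.32)² + (-0.8866·102.86)²) = √(4992.101328 + 8316.651321) = 115.3636 km
H: √((-0.0307·111.32)² + (-0.5255·102.86)²) = √(11.679470 + 2921.719242) = 54.1609 km
I: √((-0.5997·111.32)² + (-0.9569·102.86)²) = √(4456.711208 + 9687.821966) = 118.9308 km
Threshold 36 km: A (17.4012 km) is within range.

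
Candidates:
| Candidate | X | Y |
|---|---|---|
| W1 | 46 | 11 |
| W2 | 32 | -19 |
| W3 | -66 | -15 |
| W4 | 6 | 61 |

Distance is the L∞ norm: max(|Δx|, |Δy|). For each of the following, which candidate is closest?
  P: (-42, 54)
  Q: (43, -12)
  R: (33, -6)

P→W4; Q→W2; R→W2

P at (-42, 54):
  W1: max(|88|, |-43|) = 88
  W2: max(|74|, |-73|) = 74
  W3: max(|-24|, |-69|) = 69
  W4: max(|48|, |7|) = 48
  → nearest: W4 (48)
Q at (43, -12):
  W1: max(|3|, |23|) = 23
  W2: max(|-11|, |-7|) = 11
  W3: max(|-109|, |-3|) = 109
  W4: max(|-37|, |73|) = 73
  → nearest: W2 (11)
R at (33, -6):
  W1: max(|13|, |17|) = 17
  W2: max(|-1|, |-13|) = 13
  W3: max(|-99|, |-9|) = 99
  W4: max(|-27|, |67|) = 67
  → nearest: W2 (13)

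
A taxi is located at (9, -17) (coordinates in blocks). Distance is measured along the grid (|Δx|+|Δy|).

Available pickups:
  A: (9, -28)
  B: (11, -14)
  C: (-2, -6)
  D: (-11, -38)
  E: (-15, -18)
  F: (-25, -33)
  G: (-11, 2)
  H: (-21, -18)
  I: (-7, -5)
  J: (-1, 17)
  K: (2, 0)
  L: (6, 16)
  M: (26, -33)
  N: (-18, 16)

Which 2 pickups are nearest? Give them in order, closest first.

B, A

Distances from (9, -17):
A: 11 blocks
B: 5 blocks
C: 22 blocks
D: 41 blocks
E: 25 blocks
F: 50 blocks
G: 39 blocks
H: 31 blocks
I: 28 blocks
J: 44 blocks
K: 24 blocks
L: 36 blocks
M: 33 blocks
N: 60 blocks
Sorted: B (5 blocks) < A (11 blocks) < C (22 blocks) < K (24 blocks) < …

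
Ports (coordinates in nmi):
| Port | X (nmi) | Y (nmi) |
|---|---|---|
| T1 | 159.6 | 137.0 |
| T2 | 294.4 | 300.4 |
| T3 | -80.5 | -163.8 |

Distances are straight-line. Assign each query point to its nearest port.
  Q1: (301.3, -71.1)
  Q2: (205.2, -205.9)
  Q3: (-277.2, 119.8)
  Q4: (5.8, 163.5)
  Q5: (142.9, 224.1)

Q1 at (301.3, -71.1):
  T1: 251.8 nmi
  T2: 371.6 nmi
  T3: 392.9 nmi
  → nearest: T1 (251.8 nmi)
Q2 at (205.2, -205.9):
  T1: 345.9 nmi
  T2: 514.1 nmi
  T3: 288.8 nmi
  → nearest: T3 (288.8 nmi)
Q3 at (-277.2, 119.8):
  T1: 437.1 nmi
  T2: 599.5 nmi
  T3: 345.1 nmi
  → nearest: T3 (345.1 nmi)
Q4 at (5.8, 163.5):
  T1: 156.1 nmi
  T2: 319.4 nmi
  T3: 338.5 nmi
  → nearest: T1 (156.1 nmi)
Q5 at (142.9, 224.1):
  T1: 88.7 nmi
  T2: 169.6 nmi
  T3: 447.6 nmi
  → nearest: T1 (88.7 nmi)

Q1→T1; Q2→T3; Q3→T3; Q4→T1; Q5→T1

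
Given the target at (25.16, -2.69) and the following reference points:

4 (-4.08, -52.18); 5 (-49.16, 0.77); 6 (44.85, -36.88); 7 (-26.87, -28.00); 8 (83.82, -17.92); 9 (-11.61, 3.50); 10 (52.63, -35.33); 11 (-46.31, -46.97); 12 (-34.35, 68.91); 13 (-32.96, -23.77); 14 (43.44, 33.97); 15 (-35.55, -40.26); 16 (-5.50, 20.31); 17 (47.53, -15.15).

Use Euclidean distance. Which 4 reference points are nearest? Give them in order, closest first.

Distances from (25.16, -2.69):
4: 57.48
5: 74.40
6: 39.45
7: 57.86
8: 60.60
9: 37.29
10: 42.66
11: 84.08
12: 93.10
13: 61.82
14: 40.96
15: 71.39
16: 38.33
17: 25.61
Sorted: 17 (25.61) < 9 (37.29) < 16 (38.33) < 6 (39.45) < 14 (40.96) < 10 (42.66) < …

17, 9, 16, 6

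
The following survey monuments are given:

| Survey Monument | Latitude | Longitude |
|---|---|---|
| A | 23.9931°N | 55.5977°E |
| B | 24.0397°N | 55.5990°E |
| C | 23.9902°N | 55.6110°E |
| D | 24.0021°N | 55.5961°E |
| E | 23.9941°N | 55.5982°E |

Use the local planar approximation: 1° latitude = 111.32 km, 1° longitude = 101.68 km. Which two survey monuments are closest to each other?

A and E

Pairwise distances:
A–B: √((0.0466·111.32)² + (0.0013·101.68)²) = √(26.910281 + 0.017473) = 5.1892 km
A–C: √((-0.0029·111.32)² + (0.0133·101.68)²) = √(0.104218 + 1.828834) = 1.3903 km
A–D: √((0.0090·111.32)² + (-0.0016·101.68)²) = √(1.003764 + 0.026467) = 1.0150 km
A–E: √((0.0010·111.32)² + (0.0005·101.68)²) = √(0.012392 + 0.002585) = 0.1224 km
B–C: √((-0.0495·111.32)² + (0.0120·101.68)²) = √(30.363847 + 1.488790) = 5.6438 km
B–D: √((-0.0376·111.32)² + (-0.0029·101.68)²) = √(17.519515 + 0.086949) = 4.1960 km
B–E: √((-0.0456·111.32)² + (-0.0008·101.68)²) = √(25.767725 + 0.006617) = 5.0768 km
C–D: √((0.0119·111.32)² + (-0.0149·101.68)²) = √(1.754851 + 2.295322) = 2.0125 km
C–E: √((0.0039·111.32)² + (-0.0128·101.68)²) = √(0.188484 + 1.693913) = 1.3720 km
D–E: √((-0.0080·111.32)² + (0.0021·101.68)²) = √(0.793097 + 0.045594) = 0.9158 km
Closest pair: A–E at 0.1224 km.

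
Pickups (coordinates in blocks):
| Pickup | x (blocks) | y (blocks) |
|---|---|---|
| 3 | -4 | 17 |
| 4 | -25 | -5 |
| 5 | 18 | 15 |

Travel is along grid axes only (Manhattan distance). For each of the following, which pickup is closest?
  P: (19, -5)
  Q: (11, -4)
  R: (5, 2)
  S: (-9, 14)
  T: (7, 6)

P→5; Q→5; R→3; S→3; T→5

P at (19, -5):
  3: |-23| + |22| = 23 + 22 = 45 blocks
  4: |-44| + |0| = 44 + 0 = 44 blocks
  5: |-1| + |20| = 1 + 20 = 21 blocks
  → nearest: 5 (21 blocks)
Q at (11, -4):
  3: |-15| + |21| = 15 + 21 = 36 blocks
  4: |-36| + |-1| = 36 + 1 = 37 blocks
  5: |7| + |19| = 7 + 19 = 26 blocks
  → nearest: 5 (26 blocks)
R at (5, 2):
  3: |-9| + |15| = 9 + 15 = 24 blocks
  4: |-30| + |-7| = 30 + 7 = 37 blocks
  5: |13| + |13| = 13 + 13 = 26 blocks
  → nearest: 3 (24 blocks)
S at (-9, 14):
  3: |5| + |3| = 5 + 3 = 8 blocks
  4: |-16| + |-19| = 16 + 19 = 35 blocks
  5: |27| + |1| = 27 + 1 = 28 blocks
  → nearest: 3 (8 blocks)
T at (7, 6):
  3: |-11| + |11| = 11 + 11 = 22 blocks
  4: |-32| + |-11| = 32 + 11 = 43 blocks
  5: |11| + |9| = 11 + 9 = 20 blocks
  → nearest: 5 (20 blocks)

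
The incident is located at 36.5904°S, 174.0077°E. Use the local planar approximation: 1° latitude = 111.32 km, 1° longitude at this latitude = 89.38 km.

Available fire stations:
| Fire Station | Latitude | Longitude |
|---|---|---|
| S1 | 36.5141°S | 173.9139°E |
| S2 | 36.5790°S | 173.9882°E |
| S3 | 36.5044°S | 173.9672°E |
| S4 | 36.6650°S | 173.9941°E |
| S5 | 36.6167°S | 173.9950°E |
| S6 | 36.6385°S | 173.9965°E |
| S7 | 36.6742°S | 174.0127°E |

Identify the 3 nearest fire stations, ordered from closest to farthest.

Distances from 36.5904°S, 174.0077°E:
S1: √((0.0763·111.32)² + (-0.0938·89.38)²) = √(72.143211 + 70.288840) = 11.9345 km
S2: √((0.0114·111.32)² + (-0.0195·89.38)²) = √(1.610483 + 3.037735) = 2.1560 km
S3: √((0.0860·111.32)² + (-0.0405·89.38)²) = √(91.652285 + 13.103604) = 10.2350 km
S4: √((-0.0746·111.32)² + (-0.0136·89.38)²) = √(68.964255 + 1.477606) = 8.3930 km
S5: √((-0.0263·111.32)² + (-0.0127·89.38)²) = √(8.571521 + 1.288511) = 3.1401 km
S6: √((-0.0481·111.32)² + (-0.0112·89.38)²) = √(28.670585 + 1.002113) = 5.4473 km
S7: √((-0.0838·111.32)² + (0.0050·89.38)²) = √(87.023076 + 0.199720) = 9.3393 km
Sorted: S2 (2.1560 km) < S5 (3.1401 km) < S6 (5.4473 km) < S4 (8.3930 km) < S7 (9.3393 km) < …

S2, S5, S6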